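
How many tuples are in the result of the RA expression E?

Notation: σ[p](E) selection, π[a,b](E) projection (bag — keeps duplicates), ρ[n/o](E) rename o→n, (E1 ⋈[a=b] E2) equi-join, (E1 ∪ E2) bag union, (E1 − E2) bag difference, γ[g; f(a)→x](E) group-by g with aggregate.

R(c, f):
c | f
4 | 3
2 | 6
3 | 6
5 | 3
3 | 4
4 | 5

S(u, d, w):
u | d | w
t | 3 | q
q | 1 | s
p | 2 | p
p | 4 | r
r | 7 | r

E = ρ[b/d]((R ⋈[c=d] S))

Per-node cardinality:
  R → 6
  S → 5
  (R ⋈[c=d] S) → 5
  ρ[b/d]((R ⋈[c=d] S)) → 5

|E| = 5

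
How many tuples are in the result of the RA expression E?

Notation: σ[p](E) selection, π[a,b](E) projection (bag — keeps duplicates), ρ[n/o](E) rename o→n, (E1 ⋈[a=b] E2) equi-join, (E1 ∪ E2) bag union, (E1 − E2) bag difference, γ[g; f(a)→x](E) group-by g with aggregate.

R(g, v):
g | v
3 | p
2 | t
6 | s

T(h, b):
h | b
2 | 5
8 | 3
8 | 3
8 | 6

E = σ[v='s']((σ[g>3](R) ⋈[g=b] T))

Row counts bottom-up:
  R → 3
  σ[g>3](R) → 1
  T → 4
  (σ[g>3](R) ⋈[g=b] T) → 1
  σ[v='s']((σ[g>3](R) ⋈[g=b] T)) → 1

|E| = 1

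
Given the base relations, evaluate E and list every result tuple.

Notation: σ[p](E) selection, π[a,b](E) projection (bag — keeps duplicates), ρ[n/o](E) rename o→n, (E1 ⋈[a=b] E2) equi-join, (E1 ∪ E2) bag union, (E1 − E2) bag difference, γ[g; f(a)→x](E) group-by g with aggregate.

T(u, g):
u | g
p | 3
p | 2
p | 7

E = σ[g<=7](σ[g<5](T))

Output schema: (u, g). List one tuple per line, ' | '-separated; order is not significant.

Stepwise |·|:
  T → 3
  σ[g<5](T) → 2
  σ[g<=7](σ[g<5](T)) → 2

== RESULT ==
u | g
p | 2
p | 3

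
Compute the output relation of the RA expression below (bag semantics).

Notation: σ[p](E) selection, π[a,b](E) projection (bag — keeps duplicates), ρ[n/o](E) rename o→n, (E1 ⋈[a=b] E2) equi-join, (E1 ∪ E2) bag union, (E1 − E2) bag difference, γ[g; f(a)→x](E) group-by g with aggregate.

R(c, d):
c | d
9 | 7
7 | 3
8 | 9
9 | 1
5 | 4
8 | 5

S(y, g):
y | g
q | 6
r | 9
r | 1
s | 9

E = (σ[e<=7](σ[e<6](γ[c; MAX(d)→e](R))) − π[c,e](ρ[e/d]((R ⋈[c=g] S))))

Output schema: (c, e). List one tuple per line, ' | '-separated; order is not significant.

Subexpression sizes:
  R → 6
  γ[c; MAX(d)→e](R) → 4
  σ[e<6](γ[c; MAX(d)→e](R)) → 2
  σ[e<=7](σ[e<6](γ[c; MAX(d)→e](R))) → 2
  R → 6
  S → 4
  (R ⋈[c=g] S) → 4
  ρ[e/d]((R ⋈[c=g] S)) → 4
  π[c,e](ρ[e/d]((R ⋈[c=g] S))) → 4
  (σ[e<=7](σ[e<6](γ[c; MAX(d)→e](R))) − π[c,e](ρ[e/d]((R ⋈[c=g] S)))) → 2

== RESULT ==
c | e
5 | 4
7 | 3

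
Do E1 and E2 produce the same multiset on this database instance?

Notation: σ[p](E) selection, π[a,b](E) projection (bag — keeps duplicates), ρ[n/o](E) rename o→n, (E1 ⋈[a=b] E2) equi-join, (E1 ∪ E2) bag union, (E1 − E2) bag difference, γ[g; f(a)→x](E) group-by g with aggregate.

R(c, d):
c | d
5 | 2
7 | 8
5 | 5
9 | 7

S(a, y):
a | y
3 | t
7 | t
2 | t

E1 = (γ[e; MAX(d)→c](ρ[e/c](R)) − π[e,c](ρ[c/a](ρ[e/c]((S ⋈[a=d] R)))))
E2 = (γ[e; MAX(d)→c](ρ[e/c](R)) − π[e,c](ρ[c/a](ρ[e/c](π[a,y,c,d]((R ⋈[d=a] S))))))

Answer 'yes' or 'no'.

E1 row counts bottom-up:
  R → 4
  ρ[e/c](R) → 4
  γ[e; MAX(d)→c](ρ[e/c](R)) → 3
  S → 3
  R → 4
  (S ⋈[a=d] R) → 2
  ρ[e/c]((S ⋈[a=d] R)) → 2
  ρ[c/a](ρ[e/c]((S ⋈[a=d] R))) → 2
  π[e,c](ρ[c/a](ρ[e/c]((S ⋈[a=d] R)))) → 2
  (γ[e; MAX(d)→c](ρ[e/c](R)) − π[e,c](ρ[c/a](ρ[e/c]((S ⋈[a=d] R))))) → 2
E2 row counts bottom-up:
  R → 4
  ρ[e/c](R) → 4
  γ[e; MAX(d)→c](ρ[e/c](R)) → 3
  R → 4
  S → 3
  (R ⋈[d=a] S) → 2
  π[a,y,c,d]((R ⋈[d=a] S)) → 2
  ρ[e/c](π[a,y,c,d]((R ⋈[d=a] S))) → 2
  ρ[c/a](ρ[e/c](π[a,y,c,d]((R ⋈[d=a] S)))) → 2
  π[e,c](ρ[c/a](ρ[e/c](π[a,y,c,d]((R ⋈[d=a] S))))) → 2
  (γ[e; MAX(d)→c](ρ[e/c](R)) − π[e,c](ρ[c/a](ρ[e/c](π[a,y,c,d]((R ⋈[d=a] S)))))) → 2

E1 and E2 produce the same multiset:
e | c
5 | 5
7 | 8

yes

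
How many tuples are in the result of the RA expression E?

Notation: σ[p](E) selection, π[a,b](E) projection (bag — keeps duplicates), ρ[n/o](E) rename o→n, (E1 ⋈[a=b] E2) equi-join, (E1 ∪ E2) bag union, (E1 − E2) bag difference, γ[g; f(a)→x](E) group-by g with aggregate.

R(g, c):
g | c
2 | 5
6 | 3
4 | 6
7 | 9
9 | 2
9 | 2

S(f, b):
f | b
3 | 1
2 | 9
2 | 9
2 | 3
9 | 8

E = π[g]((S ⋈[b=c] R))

Subexpression sizes:
  S → 5
  R → 6
  (S ⋈[b=c] R) → 3
  π[g]((S ⋈[b=c] R)) → 3

|E| = 3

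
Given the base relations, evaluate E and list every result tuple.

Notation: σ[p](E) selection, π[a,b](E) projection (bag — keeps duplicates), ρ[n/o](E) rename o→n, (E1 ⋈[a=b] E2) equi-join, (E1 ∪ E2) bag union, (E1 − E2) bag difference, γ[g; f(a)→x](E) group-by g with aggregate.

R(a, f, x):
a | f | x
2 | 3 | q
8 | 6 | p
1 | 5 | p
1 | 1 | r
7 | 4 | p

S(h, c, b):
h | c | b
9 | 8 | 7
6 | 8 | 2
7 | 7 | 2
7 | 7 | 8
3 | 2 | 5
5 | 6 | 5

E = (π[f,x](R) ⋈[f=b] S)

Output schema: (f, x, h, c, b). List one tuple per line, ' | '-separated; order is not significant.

Stepwise |·|:
  R → 5
  π[f,x](R) → 5
  S → 6
  (π[f,x](R) ⋈[f=b] S) → 2

== RESULT ==
f | x | h | c | b
5 | p | 3 | 2 | 5
5 | p | 5 | 6 | 5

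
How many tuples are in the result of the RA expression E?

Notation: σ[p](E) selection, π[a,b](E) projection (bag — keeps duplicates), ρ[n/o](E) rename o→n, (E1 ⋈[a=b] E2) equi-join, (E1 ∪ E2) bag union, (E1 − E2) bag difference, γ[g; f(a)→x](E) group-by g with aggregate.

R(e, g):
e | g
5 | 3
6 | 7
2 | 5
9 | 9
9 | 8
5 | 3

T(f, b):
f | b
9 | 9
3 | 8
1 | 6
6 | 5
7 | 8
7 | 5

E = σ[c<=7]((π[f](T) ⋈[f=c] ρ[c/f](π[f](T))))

Per-node cardinality:
  T → 6
  π[f](T) → 6
  T → 6
  π[f](T) → 6
  ρ[c/f](π[f](T)) → 6
  (π[f](T) ⋈[f=c] ρ[c/f](π[f](T))) → 8
  σ[c<=7]((π[f](T) ⋈[f=c] ρ[c/f](π[f](T)))) → 7

|E| = 7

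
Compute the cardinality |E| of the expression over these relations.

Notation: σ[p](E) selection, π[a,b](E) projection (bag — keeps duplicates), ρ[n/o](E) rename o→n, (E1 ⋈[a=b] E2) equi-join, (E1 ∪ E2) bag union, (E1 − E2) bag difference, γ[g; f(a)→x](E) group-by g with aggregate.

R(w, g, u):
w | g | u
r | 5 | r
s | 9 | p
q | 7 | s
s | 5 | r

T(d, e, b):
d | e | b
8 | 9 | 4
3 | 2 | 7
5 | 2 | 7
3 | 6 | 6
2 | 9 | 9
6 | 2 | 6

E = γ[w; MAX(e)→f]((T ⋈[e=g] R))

Stepwise |·|:
  T → 6
  R → 4
  (T ⋈[e=g] R) → 2
  γ[w; MAX(e)→f]((T ⋈[e=g] R)) → 1

|E| = 1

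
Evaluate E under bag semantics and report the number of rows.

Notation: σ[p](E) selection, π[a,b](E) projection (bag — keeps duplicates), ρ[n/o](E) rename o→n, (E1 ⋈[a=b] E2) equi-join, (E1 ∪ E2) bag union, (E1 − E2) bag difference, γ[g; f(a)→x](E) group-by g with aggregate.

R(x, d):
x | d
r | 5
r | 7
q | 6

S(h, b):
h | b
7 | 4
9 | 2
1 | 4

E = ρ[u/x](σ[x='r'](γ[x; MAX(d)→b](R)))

Stepwise |·|:
  R → 3
  γ[x; MAX(d)→b](R) → 2
  σ[x='r'](γ[x; MAX(d)→b](R)) → 1
  ρ[u/x](σ[x='r'](γ[x; MAX(d)→b](R))) → 1

|E| = 1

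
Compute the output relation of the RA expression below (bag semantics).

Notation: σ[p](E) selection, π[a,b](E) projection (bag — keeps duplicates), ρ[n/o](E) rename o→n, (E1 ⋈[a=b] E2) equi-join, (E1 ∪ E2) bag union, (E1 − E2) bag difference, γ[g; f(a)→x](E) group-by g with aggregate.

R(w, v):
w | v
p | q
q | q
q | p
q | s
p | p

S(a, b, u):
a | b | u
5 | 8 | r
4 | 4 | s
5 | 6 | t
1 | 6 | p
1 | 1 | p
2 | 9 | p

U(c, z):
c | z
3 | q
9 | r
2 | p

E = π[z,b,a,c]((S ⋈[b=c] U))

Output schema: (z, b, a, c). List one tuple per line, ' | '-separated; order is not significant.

Row counts bottom-up:
  S → 6
  U → 3
  (S ⋈[b=c] U) → 1
  π[z,b,a,c]((S ⋈[b=c] U)) → 1

== RESULT ==
z | b | a | c
r | 9 | 2 | 9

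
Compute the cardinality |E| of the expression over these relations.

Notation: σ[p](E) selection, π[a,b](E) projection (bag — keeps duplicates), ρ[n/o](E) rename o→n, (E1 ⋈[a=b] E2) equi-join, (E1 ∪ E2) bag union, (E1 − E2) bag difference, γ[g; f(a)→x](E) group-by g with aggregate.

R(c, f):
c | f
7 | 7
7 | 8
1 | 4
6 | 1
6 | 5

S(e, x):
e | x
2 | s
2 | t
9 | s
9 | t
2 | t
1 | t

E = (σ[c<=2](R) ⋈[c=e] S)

Per-node cardinality:
  R → 5
  σ[c<=2](R) → 1
  S → 6
  (σ[c<=2](R) ⋈[c=e] S) → 1

|E| = 1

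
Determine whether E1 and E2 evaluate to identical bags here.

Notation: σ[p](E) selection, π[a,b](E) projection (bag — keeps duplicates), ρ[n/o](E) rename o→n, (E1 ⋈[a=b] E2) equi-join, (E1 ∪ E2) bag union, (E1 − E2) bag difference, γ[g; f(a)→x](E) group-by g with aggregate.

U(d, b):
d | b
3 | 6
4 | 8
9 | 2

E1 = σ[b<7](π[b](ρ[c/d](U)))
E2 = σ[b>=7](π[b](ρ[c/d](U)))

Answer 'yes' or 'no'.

E1 row counts bottom-up:
  U → 3
  ρ[c/d](U) → 3
  π[b](ρ[c/d](U)) → 3
  σ[b<7](π[b](ρ[c/d](U))) → 2
E2 row counts bottom-up:
  U → 3
  ρ[c/d](U) → 3
  π[b](ρ[c/d](U)) → 3
  σ[b>=7](π[b](ρ[c/d](U))) → 1

E1 result:
b
2
6
E2 result:
b
8
Witness: (6,) appears 1× in E1 but 0× in E2.

no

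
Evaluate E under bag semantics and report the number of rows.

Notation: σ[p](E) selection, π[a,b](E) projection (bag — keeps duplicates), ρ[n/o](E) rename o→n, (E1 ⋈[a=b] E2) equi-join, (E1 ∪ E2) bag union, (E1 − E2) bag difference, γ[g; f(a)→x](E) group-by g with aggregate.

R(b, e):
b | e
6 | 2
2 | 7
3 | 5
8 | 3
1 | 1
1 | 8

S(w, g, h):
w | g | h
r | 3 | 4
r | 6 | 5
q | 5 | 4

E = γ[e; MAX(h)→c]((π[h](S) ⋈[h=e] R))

Stepwise |·|:
  S → 3
  π[h](S) → 3
  R → 6
  (π[h](S) ⋈[h=e] R) → 1
  γ[e; MAX(h)→c]((π[h](S) ⋈[h=e] R)) → 1

|E| = 1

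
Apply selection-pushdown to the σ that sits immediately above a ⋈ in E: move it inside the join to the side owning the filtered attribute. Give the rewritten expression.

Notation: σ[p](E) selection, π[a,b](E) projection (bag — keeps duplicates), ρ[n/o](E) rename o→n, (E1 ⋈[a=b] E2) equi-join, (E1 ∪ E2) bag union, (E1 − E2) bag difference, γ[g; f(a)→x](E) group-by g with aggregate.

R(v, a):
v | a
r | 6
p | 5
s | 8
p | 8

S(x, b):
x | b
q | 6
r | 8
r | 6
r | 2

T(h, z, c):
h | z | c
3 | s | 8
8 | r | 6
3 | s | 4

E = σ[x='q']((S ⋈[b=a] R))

σ filters on x, owned by the left side.
E' = (σ[x='q'](S) ⋈[b=a] R)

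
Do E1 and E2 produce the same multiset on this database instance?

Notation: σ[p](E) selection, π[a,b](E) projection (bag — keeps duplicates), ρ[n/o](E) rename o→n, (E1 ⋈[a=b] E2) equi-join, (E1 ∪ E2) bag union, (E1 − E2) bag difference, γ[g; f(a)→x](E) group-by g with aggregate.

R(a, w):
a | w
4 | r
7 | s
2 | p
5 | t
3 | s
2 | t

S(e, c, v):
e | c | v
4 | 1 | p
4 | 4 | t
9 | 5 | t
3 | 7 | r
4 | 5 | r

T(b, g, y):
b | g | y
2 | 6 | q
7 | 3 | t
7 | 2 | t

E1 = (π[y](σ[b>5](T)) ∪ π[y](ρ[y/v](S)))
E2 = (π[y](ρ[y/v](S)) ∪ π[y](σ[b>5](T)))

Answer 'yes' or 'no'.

E1 subexpression sizes:
  T → 3
  σ[b>5](T) → 2
  π[y](σ[b>5](T)) → 2
  S → 5
  ρ[y/v](S) → 5
  π[y](ρ[y/v](S)) → 5
  (π[y](σ[b>5](T)) ∪ π[y](ρ[y/v](S))) → 7
E2 subexpression sizes:
  S → 5
  ρ[y/v](S) → 5
  π[y](ρ[y/v](S)) → 5
  T → 3
  σ[b>5](T) → 2
  π[y](σ[b>5](T)) → 2
  (π[y](ρ[y/v](S)) ∪ π[y](σ[b>5](T))) → 7

E1 and E2 produce the same multiset:
y
p
r
r
t
t
t
t

yes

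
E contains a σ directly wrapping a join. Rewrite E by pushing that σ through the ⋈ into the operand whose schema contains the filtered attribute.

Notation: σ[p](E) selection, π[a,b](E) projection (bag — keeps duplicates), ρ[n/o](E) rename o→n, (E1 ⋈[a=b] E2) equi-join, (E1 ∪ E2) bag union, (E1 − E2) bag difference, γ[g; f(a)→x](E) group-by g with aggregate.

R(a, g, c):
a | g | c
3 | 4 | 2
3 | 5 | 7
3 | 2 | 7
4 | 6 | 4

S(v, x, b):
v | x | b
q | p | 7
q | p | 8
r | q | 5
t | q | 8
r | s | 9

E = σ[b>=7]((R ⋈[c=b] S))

σ filters on b, owned by the right side.
E' = (R ⋈[c=b] σ[b>=7](S))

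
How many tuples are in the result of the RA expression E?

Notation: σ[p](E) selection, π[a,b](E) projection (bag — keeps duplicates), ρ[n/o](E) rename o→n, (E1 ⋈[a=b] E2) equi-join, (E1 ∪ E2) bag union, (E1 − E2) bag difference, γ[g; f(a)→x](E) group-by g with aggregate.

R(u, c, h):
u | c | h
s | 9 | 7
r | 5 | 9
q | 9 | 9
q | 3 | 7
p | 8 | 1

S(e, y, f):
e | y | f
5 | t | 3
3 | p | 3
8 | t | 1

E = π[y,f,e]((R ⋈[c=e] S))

Row counts bottom-up:
  R → 5
  S → 3
  (R ⋈[c=e] S) → 3
  π[y,f,e]((R ⋈[c=e] S)) → 3

|E| = 3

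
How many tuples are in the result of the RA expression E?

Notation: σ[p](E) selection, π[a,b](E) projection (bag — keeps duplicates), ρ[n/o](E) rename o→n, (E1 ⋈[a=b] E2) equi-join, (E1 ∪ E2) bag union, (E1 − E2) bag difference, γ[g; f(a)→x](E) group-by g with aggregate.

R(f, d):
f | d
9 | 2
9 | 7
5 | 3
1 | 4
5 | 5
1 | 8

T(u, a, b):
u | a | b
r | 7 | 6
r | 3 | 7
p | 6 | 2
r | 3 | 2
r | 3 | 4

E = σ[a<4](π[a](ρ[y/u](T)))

Subexpression sizes:
  T → 5
  ρ[y/u](T) → 5
  π[a](ρ[y/u](T)) → 5
  σ[a<4](π[a](ρ[y/u](T))) → 3

|E| = 3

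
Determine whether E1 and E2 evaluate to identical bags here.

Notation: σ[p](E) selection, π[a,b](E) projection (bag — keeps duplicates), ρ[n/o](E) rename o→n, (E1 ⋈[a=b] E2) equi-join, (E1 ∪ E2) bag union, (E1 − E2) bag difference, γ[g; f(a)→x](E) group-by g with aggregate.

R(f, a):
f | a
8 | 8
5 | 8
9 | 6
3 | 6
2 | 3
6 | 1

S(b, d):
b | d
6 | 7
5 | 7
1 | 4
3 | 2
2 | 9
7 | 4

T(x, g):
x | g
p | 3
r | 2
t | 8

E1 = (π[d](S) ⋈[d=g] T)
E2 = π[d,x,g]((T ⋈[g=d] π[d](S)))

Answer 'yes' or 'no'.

E1 per-node cardinality:
  S → 6
  π[d](S) → 6
  T → 3
  (π[d](S) ⋈[d=g] T) → 1
E2 per-node cardinality:
  T → 3
  S → 6
  π[d](S) → 6
  (T ⋈[g=d] π[d](S)) → 1
  π[d,x,g]((T ⋈[g=d] π[d](S))) → 1

E1 and E2 produce the same multiset:
d | x | g
2 | r | 2

yes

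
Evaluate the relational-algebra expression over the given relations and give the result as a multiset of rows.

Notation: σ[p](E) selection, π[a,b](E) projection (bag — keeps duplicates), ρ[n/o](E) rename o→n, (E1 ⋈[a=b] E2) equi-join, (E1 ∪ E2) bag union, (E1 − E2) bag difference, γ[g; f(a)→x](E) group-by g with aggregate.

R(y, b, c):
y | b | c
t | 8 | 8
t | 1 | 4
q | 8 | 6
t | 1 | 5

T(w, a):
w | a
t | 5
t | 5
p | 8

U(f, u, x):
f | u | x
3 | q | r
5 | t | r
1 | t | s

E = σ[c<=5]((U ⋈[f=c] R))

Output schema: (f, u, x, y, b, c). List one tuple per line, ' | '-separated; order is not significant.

Row counts bottom-up:
  U → 3
  R → 4
  (U ⋈[f=c] R) → 1
  σ[c<=5]((U ⋈[f=c] R)) → 1

== RESULT ==
f | u | x | y | b | c
5 | t | r | t | 1 | 5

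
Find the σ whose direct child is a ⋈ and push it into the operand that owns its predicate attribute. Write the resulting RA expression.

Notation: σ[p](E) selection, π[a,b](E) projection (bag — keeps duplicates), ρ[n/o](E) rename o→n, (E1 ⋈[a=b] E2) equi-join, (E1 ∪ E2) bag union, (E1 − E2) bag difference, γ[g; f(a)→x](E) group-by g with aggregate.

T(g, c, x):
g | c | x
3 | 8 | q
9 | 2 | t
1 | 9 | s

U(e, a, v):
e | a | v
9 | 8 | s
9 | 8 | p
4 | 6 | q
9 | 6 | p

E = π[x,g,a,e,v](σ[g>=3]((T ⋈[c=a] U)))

σ filters on g, owned by the left side.
E' = π[x,g,a,e,v]((σ[g>=3](T) ⋈[c=a] U))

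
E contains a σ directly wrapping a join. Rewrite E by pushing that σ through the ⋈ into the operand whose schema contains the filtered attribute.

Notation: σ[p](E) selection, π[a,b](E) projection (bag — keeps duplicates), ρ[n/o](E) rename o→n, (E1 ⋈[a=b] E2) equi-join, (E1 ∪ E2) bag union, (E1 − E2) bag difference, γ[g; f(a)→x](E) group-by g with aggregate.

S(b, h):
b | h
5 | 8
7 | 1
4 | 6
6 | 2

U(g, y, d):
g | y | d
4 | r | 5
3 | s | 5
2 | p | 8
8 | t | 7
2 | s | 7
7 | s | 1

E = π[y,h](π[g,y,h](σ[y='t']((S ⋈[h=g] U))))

σ filters on y, owned by the right side.
E' = π[y,h](π[g,y,h]((S ⋈[h=g] σ[y='t'](U))))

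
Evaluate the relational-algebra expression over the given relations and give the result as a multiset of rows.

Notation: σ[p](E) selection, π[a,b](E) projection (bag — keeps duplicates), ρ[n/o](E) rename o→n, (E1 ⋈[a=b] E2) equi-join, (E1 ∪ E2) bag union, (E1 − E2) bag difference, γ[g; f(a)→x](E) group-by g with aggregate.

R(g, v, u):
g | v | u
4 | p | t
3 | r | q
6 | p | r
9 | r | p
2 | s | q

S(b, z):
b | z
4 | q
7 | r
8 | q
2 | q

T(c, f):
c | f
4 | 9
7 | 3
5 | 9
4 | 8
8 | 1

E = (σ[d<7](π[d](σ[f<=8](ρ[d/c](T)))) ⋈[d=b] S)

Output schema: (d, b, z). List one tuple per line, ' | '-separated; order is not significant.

Per-node cardinality:
  T → 5
  ρ[d/c](T) → 5
  σ[f<=8](ρ[d/c](T)) → 3
  π[d](σ[f<=8](ρ[d/c](T))) → 3
  σ[d<7](π[d](σ[f<=8](ρ[d/c](T)))) → 1
  S → 4
  (σ[d<7](π[d](σ[f<=8](ρ[d/c](T)))) ⋈[d=b] S) → 1

== RESULT ==
d | b | z
4 | 4 | q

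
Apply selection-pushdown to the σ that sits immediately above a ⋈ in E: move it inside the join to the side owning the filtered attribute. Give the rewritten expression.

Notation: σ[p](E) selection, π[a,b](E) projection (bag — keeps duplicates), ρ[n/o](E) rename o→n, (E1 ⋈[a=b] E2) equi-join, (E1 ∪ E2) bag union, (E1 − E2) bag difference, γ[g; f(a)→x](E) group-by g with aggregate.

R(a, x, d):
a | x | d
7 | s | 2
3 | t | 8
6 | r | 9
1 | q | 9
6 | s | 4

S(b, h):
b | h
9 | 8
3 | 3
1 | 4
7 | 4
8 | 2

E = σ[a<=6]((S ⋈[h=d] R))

σ filters on a, owned by the right side.
E' = (S ⋈[h=d] σ[a<=6](R))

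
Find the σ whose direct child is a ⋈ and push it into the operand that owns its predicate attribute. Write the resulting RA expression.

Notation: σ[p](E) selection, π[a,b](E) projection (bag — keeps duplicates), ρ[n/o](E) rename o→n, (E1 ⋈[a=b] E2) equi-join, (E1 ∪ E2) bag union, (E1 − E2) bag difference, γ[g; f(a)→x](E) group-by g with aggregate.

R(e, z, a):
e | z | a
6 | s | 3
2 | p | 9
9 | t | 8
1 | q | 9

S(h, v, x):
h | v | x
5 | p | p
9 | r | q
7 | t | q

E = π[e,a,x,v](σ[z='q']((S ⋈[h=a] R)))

σ filters on z, owned by the right side.
E' = π[e,a,x,v]((S ⋈[h=a] σ[z='q'](R)))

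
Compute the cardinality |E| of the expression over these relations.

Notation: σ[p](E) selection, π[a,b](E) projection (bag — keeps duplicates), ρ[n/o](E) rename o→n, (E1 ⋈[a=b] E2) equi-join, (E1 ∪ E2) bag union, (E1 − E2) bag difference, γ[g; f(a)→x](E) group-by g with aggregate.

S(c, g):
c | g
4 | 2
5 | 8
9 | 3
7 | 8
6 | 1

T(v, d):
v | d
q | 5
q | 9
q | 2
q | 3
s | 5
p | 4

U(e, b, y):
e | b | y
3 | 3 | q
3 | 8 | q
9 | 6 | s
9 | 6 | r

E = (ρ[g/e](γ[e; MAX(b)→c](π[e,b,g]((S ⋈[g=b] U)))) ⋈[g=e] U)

Row counts bottom-up:
  S → 5
  U → 4
  (S ⋈[g=b] U) → 3
  π[e,b,g]((S ⋈[g=b] U)) → 3
  γ[e; MAX(b)→c](π[e,b,g]((S ⋈[g=b] U))) → 1
  ρ[g/e](γ[e; MAX(b)→c](π[e,b,g]((S ⋈[g=b] U)))) → 1
  U → 4
  (ρ[g/e](γ[e; MAX(b)→c](π[e,b,g]((S ⋈[g=b] U)))) ⋈[g=e] U) → 2

|E| = 2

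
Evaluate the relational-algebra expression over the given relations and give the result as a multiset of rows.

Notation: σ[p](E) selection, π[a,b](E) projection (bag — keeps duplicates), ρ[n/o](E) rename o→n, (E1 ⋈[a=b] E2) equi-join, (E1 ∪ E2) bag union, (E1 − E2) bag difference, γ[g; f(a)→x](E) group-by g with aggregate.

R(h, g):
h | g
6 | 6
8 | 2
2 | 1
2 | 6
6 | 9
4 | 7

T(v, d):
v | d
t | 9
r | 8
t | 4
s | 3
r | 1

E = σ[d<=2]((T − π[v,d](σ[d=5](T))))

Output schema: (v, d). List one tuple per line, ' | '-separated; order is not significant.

Stepwise |·|:
  T → 5
  T → 5
  σ[d=5](T) → 0
  π[v,d](σ[d=5](T)) → 0
  (T − π[v,d](σ[d=5](T))) → 5
  σ[d<=2]((T − π[v,d](σ[d=5](T)))) → 1

== RESULT ==
v | d
r | 1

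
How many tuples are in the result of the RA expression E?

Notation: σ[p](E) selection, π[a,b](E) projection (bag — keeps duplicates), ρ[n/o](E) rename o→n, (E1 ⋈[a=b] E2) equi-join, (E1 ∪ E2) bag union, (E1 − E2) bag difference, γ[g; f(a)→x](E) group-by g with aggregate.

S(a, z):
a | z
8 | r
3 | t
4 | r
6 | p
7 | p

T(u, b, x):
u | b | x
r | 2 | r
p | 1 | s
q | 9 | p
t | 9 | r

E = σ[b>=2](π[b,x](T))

Row counts bottom-up:
  T → 4
  π[b,x](T) → 4
  σ[b>=2](π[b,x](T)) → 3

|E| = 3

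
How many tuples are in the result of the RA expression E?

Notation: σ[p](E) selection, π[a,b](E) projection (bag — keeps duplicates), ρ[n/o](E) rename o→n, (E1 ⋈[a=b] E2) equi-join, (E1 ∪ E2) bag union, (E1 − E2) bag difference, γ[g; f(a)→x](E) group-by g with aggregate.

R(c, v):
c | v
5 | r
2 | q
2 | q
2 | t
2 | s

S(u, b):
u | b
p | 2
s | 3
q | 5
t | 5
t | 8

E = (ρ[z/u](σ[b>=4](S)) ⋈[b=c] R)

Per-node cardinality:
  S → 5
  σ[b>=4](S) → 3
  ρ[z/u](σ[b>=4](S)) → 3
  R → 5
  (ρ[z/u](σ[b>=4](S)) ⋈[b=c] R) → 2

|E| = 2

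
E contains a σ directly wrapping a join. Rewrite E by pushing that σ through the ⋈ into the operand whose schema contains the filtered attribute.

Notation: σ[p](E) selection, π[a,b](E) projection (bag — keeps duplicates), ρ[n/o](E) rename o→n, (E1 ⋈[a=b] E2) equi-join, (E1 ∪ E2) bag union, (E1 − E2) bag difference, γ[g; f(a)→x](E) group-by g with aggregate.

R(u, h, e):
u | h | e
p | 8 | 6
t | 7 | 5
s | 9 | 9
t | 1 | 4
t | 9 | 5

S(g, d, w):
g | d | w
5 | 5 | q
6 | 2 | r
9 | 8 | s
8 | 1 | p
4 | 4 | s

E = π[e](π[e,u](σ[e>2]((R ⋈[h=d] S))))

σ filters on e, owned by the left side.
E' = π[e](π[e,u]((σ[e>2](R) ⋈[h=d] S)))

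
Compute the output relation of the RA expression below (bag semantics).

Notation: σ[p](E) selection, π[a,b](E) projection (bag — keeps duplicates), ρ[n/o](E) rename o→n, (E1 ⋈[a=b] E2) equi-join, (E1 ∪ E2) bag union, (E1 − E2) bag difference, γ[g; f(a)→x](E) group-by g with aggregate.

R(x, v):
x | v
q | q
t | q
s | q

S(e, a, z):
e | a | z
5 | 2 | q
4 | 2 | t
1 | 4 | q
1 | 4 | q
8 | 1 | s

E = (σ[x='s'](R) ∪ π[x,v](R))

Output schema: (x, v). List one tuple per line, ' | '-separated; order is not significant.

Stepwise |·|:
  R → 3
  σ[x='s'](R) → 1
  R → 3
  π[x,v](R) → 3
  (σ[x='s'](R) ∪ π[x,v](R)) → 4

== RESULT ==
x | v
q | q
s | q
s | q
t | q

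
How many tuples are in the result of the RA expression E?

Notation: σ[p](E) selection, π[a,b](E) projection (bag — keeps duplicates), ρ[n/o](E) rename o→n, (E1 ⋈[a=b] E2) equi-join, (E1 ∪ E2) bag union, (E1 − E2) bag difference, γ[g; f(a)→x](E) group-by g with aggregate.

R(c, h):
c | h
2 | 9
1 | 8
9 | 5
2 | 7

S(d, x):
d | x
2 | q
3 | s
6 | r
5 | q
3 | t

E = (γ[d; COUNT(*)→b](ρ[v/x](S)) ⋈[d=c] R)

Stepwise |·|:
  S → 5
  ρ[v/x](S) → 5
  γ[d; COUNT(*)→b](ρ[v/x](S)) → 4
  R → 4
  (γ[d; COUNT(*)→b](ρ[v/x](S)) ⋈[d=c] R) → 2

|E| = 2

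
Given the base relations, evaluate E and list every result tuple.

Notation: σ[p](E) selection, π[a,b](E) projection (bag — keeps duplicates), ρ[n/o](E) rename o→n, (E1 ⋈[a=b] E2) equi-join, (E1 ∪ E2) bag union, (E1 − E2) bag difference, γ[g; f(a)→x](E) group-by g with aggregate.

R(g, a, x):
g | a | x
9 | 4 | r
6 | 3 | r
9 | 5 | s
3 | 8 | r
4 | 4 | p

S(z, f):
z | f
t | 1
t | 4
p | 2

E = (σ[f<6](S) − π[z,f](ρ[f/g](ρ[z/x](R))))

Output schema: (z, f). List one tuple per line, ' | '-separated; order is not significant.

Per-node cardinality:
  S → 3
  σ[f<6](S) → 3
  R → 5
  ρ[z/x](R) → 5
  ρ[f/g](ρ[z/x](R)) → 5
  π[z,f](ρ[f/g](ρ[z/x](R))) → 5
  (σ[f<6](S) − π[z,f](ρ[f/g](ρ[z/x](R)))) → 3

== RESULT ==
z | f
p | 2
t | 1
t | 4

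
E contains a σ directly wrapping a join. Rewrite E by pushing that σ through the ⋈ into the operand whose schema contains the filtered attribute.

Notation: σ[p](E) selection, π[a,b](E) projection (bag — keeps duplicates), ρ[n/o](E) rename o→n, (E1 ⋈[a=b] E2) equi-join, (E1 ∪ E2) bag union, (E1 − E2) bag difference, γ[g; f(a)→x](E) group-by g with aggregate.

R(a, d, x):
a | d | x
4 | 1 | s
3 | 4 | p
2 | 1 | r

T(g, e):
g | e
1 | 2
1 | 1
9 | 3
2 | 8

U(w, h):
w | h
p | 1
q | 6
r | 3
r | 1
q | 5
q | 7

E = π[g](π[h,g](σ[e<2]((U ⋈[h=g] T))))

σ filters on e, owned by the right side.
E' = π[g](π[h,g]((U ⋈[h=g] σ[e<2](T))))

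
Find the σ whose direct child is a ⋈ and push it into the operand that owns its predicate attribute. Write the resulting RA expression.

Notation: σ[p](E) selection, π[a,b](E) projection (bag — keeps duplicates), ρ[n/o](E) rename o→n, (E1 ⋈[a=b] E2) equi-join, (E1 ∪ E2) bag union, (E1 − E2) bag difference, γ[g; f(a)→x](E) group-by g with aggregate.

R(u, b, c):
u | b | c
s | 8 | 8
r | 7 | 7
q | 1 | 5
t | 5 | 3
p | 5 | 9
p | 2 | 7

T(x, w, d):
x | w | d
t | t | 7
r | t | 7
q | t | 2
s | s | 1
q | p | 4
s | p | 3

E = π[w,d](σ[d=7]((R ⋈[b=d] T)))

σ filters on d, owned by the right side.
E' = π[w,d]((R ⋈[b=d] σ[d=7](T)))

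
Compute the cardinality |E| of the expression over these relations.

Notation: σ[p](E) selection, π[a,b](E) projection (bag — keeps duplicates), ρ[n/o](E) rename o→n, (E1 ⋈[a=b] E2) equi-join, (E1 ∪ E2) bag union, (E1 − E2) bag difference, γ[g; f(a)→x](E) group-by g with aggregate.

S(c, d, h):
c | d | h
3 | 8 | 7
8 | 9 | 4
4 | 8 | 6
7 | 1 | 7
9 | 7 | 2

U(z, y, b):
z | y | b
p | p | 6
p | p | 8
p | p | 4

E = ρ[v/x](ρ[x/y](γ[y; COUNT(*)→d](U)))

Subexpression sizes:
  U → 3
  γ[y; COUNT(*)→d](U) → 1
  ρ[x/y](γ[y; COUNT(*)→d](U)) → 1
  ρ[v/x](ρ[x/y](γ[y; COUNT(*)→d](U))) → 1

|E| = 1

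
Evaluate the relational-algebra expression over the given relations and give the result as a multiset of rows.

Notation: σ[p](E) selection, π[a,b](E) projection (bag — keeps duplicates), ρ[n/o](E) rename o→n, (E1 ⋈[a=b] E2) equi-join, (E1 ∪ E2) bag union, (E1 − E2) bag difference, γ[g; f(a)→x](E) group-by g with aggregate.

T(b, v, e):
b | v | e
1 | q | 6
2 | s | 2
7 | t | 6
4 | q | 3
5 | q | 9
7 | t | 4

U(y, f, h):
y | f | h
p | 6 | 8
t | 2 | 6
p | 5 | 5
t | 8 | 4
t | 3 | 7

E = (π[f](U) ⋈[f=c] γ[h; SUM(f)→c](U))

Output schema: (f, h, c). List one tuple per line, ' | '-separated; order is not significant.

Subexpression sizes:
  U → 5
  π[f](U) → 5
  U → 5
  γ[h; SUM(f)→c](U) → 5
  (π[f](U) ⋈[f=c] γ[h; SUM(f)→c](U)) → 5

== RESULT ==
f | h | c
2 | 6 | 2
3 | 7 | 3
5 | 5 | 5
6 | 8 | 6
8 | 4 | 8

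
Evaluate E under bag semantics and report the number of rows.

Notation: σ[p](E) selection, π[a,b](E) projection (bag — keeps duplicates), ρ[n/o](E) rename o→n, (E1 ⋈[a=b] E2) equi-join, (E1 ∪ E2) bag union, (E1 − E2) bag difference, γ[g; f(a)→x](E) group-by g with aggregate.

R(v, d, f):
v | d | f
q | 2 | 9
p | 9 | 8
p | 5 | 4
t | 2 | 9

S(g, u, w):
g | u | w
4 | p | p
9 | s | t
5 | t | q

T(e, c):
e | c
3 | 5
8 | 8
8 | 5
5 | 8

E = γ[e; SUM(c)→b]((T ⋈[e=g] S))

Stepwise |·|:
  T → 4
  S → 3
  (T ⋈[e=g] S) → 1
  γ[e; SUM(c)→b]((T ⋈[e=g] S)) → 1

|E| = 1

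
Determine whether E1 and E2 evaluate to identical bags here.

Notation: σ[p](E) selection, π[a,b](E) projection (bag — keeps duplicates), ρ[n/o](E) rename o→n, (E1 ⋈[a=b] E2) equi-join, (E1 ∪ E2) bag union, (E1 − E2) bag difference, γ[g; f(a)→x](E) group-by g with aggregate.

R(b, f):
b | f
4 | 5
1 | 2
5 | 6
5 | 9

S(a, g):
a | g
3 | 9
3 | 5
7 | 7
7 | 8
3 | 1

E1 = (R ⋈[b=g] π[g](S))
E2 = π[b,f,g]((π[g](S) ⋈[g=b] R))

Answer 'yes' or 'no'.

E1 per-node cardinality:
  R → 4
  S → 5
  π[g](S) → 5
  (R ⋈[b=g] π[g](S)) → 3
E2 per-node cardinality:
  S → 5
  π[g](S) → 5
  R → 4
  (π[g](S) ⋈[g=b] R) → 3
  π[b,f,g]((π[g](S) ⋈[g=b] R)) → 3

E1 and E2 produce the same multiset:
b | f | g
1 | 2 | 1
5 | 6 | 5
5 | 9 | 5

yes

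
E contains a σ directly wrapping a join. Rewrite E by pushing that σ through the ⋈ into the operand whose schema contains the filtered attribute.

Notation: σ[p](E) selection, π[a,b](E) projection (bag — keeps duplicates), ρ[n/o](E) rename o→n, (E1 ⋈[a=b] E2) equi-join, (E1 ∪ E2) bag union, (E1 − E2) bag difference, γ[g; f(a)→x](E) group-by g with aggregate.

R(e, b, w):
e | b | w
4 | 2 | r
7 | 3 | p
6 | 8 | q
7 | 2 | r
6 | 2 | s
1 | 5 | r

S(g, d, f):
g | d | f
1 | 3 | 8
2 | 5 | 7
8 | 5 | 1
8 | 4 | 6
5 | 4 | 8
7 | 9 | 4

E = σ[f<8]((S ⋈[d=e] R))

σ filters on f, owned by the left side.
E' = (σ[f<8](S) ⋈[d=e] R)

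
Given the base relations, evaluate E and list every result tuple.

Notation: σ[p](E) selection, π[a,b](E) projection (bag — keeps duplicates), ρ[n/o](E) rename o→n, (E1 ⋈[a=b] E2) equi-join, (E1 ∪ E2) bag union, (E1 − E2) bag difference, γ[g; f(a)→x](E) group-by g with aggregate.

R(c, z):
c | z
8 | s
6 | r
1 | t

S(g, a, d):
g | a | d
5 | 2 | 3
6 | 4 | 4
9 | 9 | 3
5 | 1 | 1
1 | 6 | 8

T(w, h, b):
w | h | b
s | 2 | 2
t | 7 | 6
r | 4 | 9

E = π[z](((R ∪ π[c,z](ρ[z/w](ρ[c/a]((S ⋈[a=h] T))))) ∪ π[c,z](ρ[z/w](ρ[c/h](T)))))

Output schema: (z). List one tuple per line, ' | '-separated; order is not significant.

Subexpression sizes:
  R → 3
  S → 5
  T → 3
  (S ⋈[a=h] T) → 2
  ρ[c/a]((S ⋈[a=h] T)) → 2
  ρ[z/w](ρ[c/a]((S ⋈[a=h] T))) → 2
  π[c,z](ρ[z/w](ρ[c/a]((S ⋈[a=h] T)))) → 2
  (R ∪ π[c,z](ρ[z/w](ρ[c/a]((S ⋈[a=h] T))))) → 5
  T → 3
  ρ[c/h](T) → 3
  ρ[z/w](ρ[c/h](T)) → 3
  π[c,z](ρ[z/w](ρ[c/h](T))) → 3
  ((R ∪ π[c,z](ρ[z/w](ρ[c/a]((S ⋈[a=h] T))))) ∪ π[c,z](ρ[z/w](ρ[c/h](T)))) → 8
  π[z](((R ∪ π[c,z](ρ[z/w](ρ[c/a]((S ⋈[a=h] T))))) ∪ π[c,z](ρ[z/w](ρ[c/h](T))))) → 8

== RESULT ==
z
r
r
r
s
s
s
t
t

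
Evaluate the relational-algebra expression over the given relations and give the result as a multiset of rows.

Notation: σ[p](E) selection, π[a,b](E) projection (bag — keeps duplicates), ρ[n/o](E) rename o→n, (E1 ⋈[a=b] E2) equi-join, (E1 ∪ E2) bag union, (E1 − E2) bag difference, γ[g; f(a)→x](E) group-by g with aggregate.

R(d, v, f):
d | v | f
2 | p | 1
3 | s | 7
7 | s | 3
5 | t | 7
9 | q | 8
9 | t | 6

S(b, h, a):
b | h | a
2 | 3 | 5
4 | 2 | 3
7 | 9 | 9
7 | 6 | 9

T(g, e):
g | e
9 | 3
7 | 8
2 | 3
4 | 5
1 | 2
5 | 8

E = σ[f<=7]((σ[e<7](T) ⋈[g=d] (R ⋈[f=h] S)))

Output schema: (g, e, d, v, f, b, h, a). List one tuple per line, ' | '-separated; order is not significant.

Stepwise |·|:
  T → 6
  σ[e<7](T) → 4
  R → 6
  S → 4
  (R ⋈[f=h] S) → 2
  (σ[e<7](T) ⋈[g=d] (R ⋈[f=h] S)) → 1
  σ[f<=7]((σ[e<7](T) ⋈[g=d] (R ⋈[f=h] S))) → 1

== RESULT ==
g | e | d | v | f | b | h | a
9 | 3 | 9 | t | 6 | 7 | 6 | 9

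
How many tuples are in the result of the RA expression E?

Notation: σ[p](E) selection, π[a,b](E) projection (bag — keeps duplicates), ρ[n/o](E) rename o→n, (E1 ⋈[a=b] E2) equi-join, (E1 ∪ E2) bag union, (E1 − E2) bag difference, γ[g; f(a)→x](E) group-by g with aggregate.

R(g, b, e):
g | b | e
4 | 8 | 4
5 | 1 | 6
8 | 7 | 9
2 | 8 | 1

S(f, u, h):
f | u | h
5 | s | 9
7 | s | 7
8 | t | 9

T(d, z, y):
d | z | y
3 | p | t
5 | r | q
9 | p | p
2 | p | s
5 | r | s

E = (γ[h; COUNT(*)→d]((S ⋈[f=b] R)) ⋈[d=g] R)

Per-node cardinality:
  S → 3
  R → 4
  (S ⋈[f=b] R) → 3
  γ[h; COUNT(*)→d]((S ⋈[f=b] R)) → 2
  R → 4
  (γ[h; COUNT(*)→d]((S ⋈[f=b] R)) ⋈[d=g] R) → 1

|E| = 1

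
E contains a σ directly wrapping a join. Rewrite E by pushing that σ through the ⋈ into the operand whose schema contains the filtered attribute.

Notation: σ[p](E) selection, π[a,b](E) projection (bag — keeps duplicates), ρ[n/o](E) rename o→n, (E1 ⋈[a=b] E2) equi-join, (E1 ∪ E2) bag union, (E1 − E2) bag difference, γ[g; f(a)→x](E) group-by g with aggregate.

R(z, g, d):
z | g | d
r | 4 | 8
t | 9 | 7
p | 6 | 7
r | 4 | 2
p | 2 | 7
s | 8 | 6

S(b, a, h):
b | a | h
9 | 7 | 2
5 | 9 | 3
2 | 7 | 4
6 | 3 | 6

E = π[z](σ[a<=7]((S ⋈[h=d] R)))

σ filters on a, owned by the left side.
E' = π[z]((σ[a<=7](S) ⋈[h=d] R))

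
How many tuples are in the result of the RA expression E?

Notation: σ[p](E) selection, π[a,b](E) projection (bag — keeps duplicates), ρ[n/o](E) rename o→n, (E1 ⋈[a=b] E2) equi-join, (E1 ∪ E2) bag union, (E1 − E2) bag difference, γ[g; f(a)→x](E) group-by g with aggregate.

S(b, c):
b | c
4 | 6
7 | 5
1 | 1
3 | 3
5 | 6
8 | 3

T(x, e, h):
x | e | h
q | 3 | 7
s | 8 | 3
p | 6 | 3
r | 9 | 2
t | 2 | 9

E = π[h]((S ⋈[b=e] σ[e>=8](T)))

Subexpression sizes:
  S → 6
  T → 5
  σ[e>=8](T) → 2
  (S ⋈[b=e] σ[e>=8](T)) → 1
  π[h]((S ⋈[b=e] σ[e>=8](T))) → 1

|E| = 1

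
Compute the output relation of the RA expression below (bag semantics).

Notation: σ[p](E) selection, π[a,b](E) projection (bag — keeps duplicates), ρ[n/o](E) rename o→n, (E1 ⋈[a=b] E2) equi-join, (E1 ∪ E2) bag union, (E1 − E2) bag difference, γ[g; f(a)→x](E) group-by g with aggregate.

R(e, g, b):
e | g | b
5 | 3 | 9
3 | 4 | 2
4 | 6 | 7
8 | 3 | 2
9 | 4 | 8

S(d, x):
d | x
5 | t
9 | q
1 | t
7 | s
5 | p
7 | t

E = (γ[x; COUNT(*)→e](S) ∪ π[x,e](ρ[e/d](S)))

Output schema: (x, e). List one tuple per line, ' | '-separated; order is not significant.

Stepwise |·|:
  S → 6
  γ[x; COUNT(*)→e](S) → 4
  S → 6
  ρ[e/d](S) → 6
  π[x,e](ρ[e/d](S)) → 6
  (γ[x; COUNT(*)→e](S) ∪ π[x,e](ρ[e/d](S))) → 10

== RESULT ==
x | e
p | 1
p | 5
q | 1
q | 9
s | 1
s | 7
t | 1
t | 3
t | 5
t | 7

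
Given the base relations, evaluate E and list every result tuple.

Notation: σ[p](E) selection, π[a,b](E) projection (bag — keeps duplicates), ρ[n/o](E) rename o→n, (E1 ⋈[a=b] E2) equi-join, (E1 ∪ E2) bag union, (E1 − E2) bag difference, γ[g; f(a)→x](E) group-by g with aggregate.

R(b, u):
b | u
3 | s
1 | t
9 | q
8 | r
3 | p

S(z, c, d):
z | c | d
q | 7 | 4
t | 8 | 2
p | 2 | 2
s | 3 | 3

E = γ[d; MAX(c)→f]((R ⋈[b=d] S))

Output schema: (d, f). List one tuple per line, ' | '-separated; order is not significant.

Per-node cardinality:
  R → 5
  S → 4
  (R ⋈[b=d] S) → 2
  γ[d; MAX(c)→f]((R ⋈[b=d] S)) → 1

== RESULT ==
d | f
3 | 3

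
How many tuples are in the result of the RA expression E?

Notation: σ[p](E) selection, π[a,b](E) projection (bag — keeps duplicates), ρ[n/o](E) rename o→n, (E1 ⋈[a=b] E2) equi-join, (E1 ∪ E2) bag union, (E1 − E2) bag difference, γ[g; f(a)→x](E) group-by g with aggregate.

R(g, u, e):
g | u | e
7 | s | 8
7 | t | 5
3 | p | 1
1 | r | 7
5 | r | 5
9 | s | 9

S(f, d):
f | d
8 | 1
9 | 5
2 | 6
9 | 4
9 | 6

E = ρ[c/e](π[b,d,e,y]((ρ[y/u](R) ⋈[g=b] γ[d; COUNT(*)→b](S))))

Subexpression sizes:
  R → 6
  ρ[y/u](R) → 6
  S → 5
  γ[d; COUNT(*)→b](S) → 4
  (ρ[y/u](R) ⋈[g=b] γ[d; COUNT(*)→b](S)) → 3
  π[b,d,e,y]((ρ[y/u](R) ⋈[g=b] γ[d; COUNT(*)→b](S))) → 3
  ρ[c/e](π[b,d,e,y]((ρ[y/u](R) ⋈[g=b] γ[d; COUNT(*)→b](S)))) → 3

|E| = 3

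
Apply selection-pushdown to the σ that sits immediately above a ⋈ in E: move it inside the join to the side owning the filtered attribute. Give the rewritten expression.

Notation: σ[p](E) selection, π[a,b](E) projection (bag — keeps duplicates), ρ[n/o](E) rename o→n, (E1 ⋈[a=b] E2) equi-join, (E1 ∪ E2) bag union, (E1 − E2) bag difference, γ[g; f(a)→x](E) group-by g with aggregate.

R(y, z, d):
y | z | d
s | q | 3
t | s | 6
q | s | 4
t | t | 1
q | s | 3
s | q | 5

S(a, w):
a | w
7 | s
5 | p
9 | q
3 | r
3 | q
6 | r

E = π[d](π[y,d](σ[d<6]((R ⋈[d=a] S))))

σ filters on d, owned by the left side.
E' = π[d](π[y,d]((σ[d<6](R) ⋈[d=a] S)))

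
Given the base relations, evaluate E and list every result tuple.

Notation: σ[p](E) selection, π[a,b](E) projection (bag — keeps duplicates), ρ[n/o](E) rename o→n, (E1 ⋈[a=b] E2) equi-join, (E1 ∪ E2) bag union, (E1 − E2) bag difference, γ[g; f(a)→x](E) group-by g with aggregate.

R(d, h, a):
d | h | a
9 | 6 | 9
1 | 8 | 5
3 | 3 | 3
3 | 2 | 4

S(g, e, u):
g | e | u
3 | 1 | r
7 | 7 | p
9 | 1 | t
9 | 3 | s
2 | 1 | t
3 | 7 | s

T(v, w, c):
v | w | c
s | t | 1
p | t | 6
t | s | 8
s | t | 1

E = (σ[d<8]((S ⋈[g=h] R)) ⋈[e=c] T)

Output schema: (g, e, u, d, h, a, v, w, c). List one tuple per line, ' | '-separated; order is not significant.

Subexpression sizes:
  S → 6
  R → 4
  (S ⋈[g=h] R) → 3
  σ[d<8]((S ⋈[g=h] R)) → 3
  T → 4
  (σ[d<8]((S ⋈[g=h] R)) ⋈[e=c] T) → 4

== RESULT ==
g | e | u | d | h | a | v | w | c
2 | 1 | t | 3 | 2 | 4 | s | t | 1
2 | 1 | t | 3 | 2 | 4 | s | t | 1
3 | 1 | r | 3 | 3 | 3 | s | t | 1
3 | 1 | r | 3 | 3 | 3 | s | t | 1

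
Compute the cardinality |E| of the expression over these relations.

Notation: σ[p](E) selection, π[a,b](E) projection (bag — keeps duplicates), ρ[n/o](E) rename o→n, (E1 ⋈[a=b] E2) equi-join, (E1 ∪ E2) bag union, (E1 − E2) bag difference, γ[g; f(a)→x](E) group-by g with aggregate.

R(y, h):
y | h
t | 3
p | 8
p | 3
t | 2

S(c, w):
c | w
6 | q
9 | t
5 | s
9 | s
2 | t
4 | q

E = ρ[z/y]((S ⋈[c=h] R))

Row counts bottom-up:
  S → 6
  R → 4
  (S ⋈[c=h] R) → 1
  ρ[z/y]((S ⋈[c=h] R)) → 1

|E| = 1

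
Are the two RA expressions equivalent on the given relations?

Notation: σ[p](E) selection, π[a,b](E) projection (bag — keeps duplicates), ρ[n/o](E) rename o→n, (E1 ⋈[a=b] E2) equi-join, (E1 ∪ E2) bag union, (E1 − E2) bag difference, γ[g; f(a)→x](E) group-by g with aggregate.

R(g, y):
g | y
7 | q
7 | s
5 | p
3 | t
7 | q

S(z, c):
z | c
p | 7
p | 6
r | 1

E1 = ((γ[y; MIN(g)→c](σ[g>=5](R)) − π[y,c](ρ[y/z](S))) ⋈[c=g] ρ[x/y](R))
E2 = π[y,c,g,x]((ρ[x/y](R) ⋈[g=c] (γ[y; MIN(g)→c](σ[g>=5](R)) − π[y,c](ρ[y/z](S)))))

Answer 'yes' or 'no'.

E1 per-node cardinality:
  R → 5
  σ[g>=5](R) → 4
  γ[y; MIN(g)→c](σ[g>=5](R)) → 3
  S → 3
  ρ[y/z](S) → 3
  π[y,c](ρ[y/z](S)) → 3
  (γ[y; MIN(g)→c](σ[g>=5](R)) − π[y,c](ρ[y/z](S))) → 3
  R → 5
  ρ[x/y](R) → 5
  ((γ[y; MIN(g)→c](σ[g>=5](R)) − π[y,c](ρ[y/z](S))) ⋈[c=g] ρ[x/y](R)) → 7
E2 per-node cardinality:
  R → 5
  ρ[x/y](R) → 5
  R → 5
  σ[g>=5](R) → 4
  γ[y; MIN(g)→c](σ[g>=5](R)) → 3
  S → 3
  ρ[y/z](S) → 3
  π[y,c](ρ[y/z](S)) → 3
  (γ[y; MIN(g)→c](σ[g>=5](R)) − π[y,c](ρ[y/z](S))) → 3
  (ρ[x/y](R) ⋈[g=c] (γ[y; MIN(g)→c](σ[g>=5](R)) − π[y,c](ρ[y/z](S)))) → 7
  π[y,c,g,x]((ρ[x/y](R) ⋈[g=c] (γ[y; MIN(g)→c](σ[g>=5](R)) − π[y,c](ρ[y/z](S))))) → 7

E1 and E2 produce the same multiset:
y | c | g | x
p | 5 | 5 | p
q | 7 | 7 | q
q | 7 | 7 | q
q | 7 | 7 | s
s | 7 | 7 | q
s | 7 | 7 | q
s | 7 | 7 | s

yes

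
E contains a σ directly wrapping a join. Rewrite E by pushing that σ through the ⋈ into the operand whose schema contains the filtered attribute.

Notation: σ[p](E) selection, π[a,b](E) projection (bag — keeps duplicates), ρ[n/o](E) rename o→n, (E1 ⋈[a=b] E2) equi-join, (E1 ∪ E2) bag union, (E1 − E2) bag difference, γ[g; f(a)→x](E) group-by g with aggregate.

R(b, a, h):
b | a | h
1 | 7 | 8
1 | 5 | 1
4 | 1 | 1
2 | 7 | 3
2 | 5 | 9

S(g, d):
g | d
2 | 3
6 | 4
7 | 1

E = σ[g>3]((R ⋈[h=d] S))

σ filters on g, owned by the right side.
E' = (R ⋈[h=d] σ[g>3](S))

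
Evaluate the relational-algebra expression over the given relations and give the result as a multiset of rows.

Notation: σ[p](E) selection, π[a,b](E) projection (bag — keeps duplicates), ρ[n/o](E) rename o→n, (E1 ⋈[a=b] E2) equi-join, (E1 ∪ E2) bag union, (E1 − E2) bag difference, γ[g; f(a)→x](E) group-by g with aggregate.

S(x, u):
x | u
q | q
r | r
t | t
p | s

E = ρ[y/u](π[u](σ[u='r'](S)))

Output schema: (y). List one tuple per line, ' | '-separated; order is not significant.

Subexpression sizes:
  S → 4
  σ[u='r'](S) → 1
  π[u](σ[u='r'](S)) → 1
  ρ[y/u](π[u](σ[u='r'](S))) → 1

== RESULT ==
y
r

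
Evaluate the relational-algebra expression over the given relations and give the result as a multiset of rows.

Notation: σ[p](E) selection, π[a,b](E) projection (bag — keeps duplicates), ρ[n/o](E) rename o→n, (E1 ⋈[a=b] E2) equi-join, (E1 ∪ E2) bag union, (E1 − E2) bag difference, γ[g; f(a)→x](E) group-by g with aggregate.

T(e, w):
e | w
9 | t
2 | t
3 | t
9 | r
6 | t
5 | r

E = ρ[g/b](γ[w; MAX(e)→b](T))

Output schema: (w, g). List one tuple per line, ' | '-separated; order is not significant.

Row counts bottom-up:
  T → 6
  γ[w; MAX(e)→b](T) → 2
  ρ[g/b](γ[w; MAX(e)→b](T)) → 2

== RESULT ==
w | g
r | 9
t | 9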